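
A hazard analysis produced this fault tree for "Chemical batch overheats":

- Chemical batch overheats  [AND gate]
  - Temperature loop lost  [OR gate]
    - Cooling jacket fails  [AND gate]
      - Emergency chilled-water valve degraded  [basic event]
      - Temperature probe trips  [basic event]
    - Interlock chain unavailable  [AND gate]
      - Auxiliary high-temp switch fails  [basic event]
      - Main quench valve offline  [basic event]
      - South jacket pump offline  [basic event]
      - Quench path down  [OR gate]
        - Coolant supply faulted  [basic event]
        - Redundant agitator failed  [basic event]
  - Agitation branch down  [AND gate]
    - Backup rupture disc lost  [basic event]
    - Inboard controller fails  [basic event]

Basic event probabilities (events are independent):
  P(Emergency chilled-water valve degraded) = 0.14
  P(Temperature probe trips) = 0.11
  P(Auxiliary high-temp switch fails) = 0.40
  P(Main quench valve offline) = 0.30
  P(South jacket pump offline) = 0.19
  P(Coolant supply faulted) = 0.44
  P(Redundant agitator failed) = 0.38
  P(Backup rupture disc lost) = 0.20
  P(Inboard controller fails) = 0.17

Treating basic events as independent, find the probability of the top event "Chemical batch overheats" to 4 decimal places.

0.0010

P(Cooling jacket fails) [AND] = 0.14 × 0.11 = 0.015400
P(Quench path down) [OR] = 1 − (1−0.44) × (1−0.38) = 0.652800
P(Interlock chain unavailable) [AND] = 0.40 × 0.30 × 0.19 × 0.652800 = 0.014884
P(Temperature loop lost) [OR] = 1 − (1−0.015400) × (1−0.014884) = 0.030055
P(Agitation branch down) [AND] = 0.20 × 0.17 = 0.034000
P(Chemical batch overheats) [AND] = 0.030055 × 0.034000 = 0.001022
Rounded to 4 decimal places: P(Chemical batch overheats) ≈ 0.0010.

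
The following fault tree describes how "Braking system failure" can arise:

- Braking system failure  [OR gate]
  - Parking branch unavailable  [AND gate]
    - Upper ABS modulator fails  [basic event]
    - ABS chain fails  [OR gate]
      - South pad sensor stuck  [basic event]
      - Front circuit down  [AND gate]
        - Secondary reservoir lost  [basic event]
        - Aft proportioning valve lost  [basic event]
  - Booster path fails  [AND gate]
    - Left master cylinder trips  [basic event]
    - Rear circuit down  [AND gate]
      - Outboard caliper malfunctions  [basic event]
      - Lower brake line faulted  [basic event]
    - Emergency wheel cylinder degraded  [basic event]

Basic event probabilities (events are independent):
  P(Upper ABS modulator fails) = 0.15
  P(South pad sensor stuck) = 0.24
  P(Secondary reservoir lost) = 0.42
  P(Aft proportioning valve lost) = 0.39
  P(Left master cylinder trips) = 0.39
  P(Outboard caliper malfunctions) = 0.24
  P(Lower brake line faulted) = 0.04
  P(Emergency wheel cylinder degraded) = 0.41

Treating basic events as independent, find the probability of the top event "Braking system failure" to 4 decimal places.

P(Front circuit down) [AND] = 0.42 × 0.39 = 0.163800
P(ABS chain fails) [OR] = 1 − (1−0.24) × (1−0.163800) = 0.364488
P(Parking branch unavailable) [AND] = 0.15 × 0.364488 = 0.054673
P(Rear circuit down) [AND] = 0.24 × 0.04 = 0.009600
P(Booster path fails) [AND] = 0.39 × 0.009600 × 0.41 = 0.001535
P(Braking system failure) [OR] = 1 − (1−0.054673) × (1−0.001535) = 0.056124
Rounded to 4 decimal places: P(Braking system failure) ≈ 0.0561.

0.0561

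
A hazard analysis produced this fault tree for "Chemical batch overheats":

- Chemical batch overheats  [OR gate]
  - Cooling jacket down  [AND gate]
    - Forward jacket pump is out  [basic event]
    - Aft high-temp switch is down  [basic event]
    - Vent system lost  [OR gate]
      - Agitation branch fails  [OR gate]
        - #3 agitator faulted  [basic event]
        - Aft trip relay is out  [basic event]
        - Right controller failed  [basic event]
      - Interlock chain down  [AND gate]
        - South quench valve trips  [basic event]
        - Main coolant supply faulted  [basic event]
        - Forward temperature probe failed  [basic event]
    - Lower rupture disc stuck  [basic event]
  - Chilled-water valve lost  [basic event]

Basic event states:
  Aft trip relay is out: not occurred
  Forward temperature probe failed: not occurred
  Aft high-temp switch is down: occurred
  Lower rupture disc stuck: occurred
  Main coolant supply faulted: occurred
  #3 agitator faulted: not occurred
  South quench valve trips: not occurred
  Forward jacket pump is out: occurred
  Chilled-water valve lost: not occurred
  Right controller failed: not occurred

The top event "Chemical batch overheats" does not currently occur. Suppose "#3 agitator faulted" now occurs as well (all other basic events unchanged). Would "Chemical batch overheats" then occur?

Yes

Counterfactual: set "#3 agitator faulted" to occurred.
Agitation branch fails [OR]: #3 agitator faulted=occurs, Aft trip relay is out=not, Right controller failed=not → at least one input occurs → occurs.
Interlock chain down [AND]: South quench valve trips=not, Main coolant supply faulted=occurs, Forward temperature probe failed=not → not all inputs occur → does not occur.
Vent system lost [OR]: Agitation branch fails=occurs, Interlock chain down=not → at least one input occurs → occurs.
Cooling jacket down [AND]: Forward jacket pump is out=occurs, Aft high-temp switch is down=occurs, Vent system lost=occurs, Lower rupture disc stuck=occurs → all inputs occur → occurs.
Chemical batch overheats [OR]: Cooling jacket down=occurs, Chilled-water valve lost=not → at least one input occurs → occurs.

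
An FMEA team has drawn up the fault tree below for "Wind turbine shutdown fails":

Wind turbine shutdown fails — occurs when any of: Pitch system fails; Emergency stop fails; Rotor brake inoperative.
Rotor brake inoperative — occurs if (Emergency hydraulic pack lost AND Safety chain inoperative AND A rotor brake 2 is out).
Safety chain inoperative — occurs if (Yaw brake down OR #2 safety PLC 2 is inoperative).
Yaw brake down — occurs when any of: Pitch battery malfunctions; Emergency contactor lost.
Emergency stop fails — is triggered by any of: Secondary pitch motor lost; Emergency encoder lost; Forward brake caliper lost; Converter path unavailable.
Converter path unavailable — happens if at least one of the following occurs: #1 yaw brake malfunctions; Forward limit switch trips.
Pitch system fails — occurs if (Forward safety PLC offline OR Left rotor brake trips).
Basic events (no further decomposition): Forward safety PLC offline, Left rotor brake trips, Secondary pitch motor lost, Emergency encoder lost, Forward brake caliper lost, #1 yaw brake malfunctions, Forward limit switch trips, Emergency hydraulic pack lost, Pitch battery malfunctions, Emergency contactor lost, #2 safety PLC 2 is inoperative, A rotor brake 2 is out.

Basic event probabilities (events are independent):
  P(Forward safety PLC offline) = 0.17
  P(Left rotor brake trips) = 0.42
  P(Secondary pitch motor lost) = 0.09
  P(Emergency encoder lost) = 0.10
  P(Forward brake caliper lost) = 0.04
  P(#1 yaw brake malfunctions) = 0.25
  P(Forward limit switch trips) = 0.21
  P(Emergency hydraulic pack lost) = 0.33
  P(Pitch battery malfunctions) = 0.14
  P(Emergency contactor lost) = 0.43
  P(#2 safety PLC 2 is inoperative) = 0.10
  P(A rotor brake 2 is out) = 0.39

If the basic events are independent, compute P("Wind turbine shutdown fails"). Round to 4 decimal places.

P(Pitch system fails) [OR] = 1 − (1−0.17) × (1−0.42) = 0.518600
P(Converter path unavailable) [OR] = 1 − (1−0.25) × (1−0.21) = 0.407500
P(Emergency stop fails) [OR] = 1 − (1−0.09) × (1−0.10) × (1−0.04) × (1−0.407500) = 0.534153
P(Yaw brake down) [OR] = 1 − (1−0.14) × (1−0.43) = 0.509800
P(Safety chain inoperative) [OR] = 1 − (1−0.509800) × (1−0.10) = 0.558820
P(Rotor brake inoperative) [AND] = 0.33 × 0.558820 × 0.39 = 0.071920
P(Wind turbine shutdown fails) [OR] = 1 − (1−0.518600) × (1−0.534153) × (1−0.071920) = 0.791870
Rounded to 4 decimal places: P(Wind turbine shutdown fails) ≈ 0.7919.

0.7919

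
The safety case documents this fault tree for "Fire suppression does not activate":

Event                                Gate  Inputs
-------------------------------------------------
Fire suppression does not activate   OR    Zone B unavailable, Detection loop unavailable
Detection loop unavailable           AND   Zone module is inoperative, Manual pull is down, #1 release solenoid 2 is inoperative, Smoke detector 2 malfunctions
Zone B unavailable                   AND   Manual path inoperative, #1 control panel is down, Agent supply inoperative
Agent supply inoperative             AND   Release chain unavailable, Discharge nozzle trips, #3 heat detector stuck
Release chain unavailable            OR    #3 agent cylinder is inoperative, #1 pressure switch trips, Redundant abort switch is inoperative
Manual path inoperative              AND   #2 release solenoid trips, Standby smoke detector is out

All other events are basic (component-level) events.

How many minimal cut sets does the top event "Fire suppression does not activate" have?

Manual path inoperative [AND]: one cut set from each child combined → 1 × 1 = 1 cut set(s).
Release chain unavailable [OR]: union of children's cut sets → 3 cut set(s).
Agent supply inoperative [AND]: one cut set from each child combined → 3 × 1 × 1 = 3 cut set(s).
Zone B unavailable [AND]: one cut set from each child combined → 1 × 1 × 3 = 3 cut set(s).
Detection loop unavailable [AND]: one cut set from each child combined → 1 × 1 × 1 × 1 = 1 cut set(s).
Fire suppression does not activate [OR]: union of children's cut sets → 4 cut set(s).
Minimal cut sets: {#1 control panel is down, #2 release solenoid trips, #3 agent cylinder is inoperative, #3 heat detector stuck, Discharge nozzle trips, Standby smoke detector is out}; {#1 control panel is down, #1 pressure switch trips, #2 release solenoid trips, #3 heat detector stuck, Discharge nozzle trips, Standby smoke detector is out}; {#1 control panel is down, #2 release solenoid trips, #3 heat detector stuck, Discharge nozzle trips, Redundant abort switch is inoperative, Standby smoke detector is out}; {#1 release solenoid 2 is inoperative, Manual pull is down, Smoke detector 2 malfunctions, Zone module is inoperative}.

4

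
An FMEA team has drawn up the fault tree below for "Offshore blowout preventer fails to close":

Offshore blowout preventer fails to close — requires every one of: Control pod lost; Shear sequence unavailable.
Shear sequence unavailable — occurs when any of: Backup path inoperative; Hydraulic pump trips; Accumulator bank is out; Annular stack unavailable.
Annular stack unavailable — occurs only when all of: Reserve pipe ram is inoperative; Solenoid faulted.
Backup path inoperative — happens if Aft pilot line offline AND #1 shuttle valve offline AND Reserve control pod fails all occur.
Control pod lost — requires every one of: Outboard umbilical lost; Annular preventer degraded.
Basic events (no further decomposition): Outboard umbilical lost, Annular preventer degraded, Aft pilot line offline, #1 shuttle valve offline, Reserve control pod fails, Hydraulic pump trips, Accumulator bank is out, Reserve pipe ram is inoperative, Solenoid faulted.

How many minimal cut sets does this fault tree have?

4

Control pod lost [AND]: one cut set from each child combined → 1 × 1 = 1 cut set(s).
Backup path inoperative [AND]: one cut set from each child combined → 1 × 1 × 1 = 1 cut set(s).
Annular stack unavailable [AND]: one cut set from each child combined → 1 × 1 = 1 cut set(s).
Shear sequence unavailable [OR]: union of children's cut sets → 4 cut set(s).
Offshore blowout preventer fails to close [AND]: one cut set from each child combined → 1 × 4 = 4 cut set(s).
Minimal cut sets: {#1 shuttle valve offline, Aft pilot line offline, Annular preventer degraded, Outboard umbilical lost, Reserve control pod fails}; {Annular preventer degraded, Hydraulic pump trips, Outboard umbilical lost}; {Accumulator bank is out, Annular preventer degraded, Outboard umbilical lost}; {Annular preventer degraded, Outboard umbilical lost, Reserve pipe ram is inoperative, Solenoid faulted}.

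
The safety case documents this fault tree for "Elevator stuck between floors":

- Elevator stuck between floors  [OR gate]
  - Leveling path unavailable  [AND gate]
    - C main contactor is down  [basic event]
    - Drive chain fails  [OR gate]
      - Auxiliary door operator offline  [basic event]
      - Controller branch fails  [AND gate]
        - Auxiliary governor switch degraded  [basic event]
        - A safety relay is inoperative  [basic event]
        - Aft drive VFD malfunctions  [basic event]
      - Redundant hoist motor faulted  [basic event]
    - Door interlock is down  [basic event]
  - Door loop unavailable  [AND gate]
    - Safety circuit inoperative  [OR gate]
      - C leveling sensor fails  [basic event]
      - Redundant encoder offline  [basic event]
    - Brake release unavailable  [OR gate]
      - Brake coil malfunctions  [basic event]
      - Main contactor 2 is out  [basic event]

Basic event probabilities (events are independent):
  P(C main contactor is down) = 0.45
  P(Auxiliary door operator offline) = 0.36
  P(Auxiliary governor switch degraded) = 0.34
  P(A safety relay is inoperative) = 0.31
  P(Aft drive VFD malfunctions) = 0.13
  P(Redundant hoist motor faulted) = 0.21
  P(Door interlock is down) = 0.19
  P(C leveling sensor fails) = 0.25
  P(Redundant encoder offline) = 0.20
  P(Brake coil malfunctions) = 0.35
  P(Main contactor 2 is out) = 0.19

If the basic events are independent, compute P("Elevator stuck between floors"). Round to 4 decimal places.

0.2241

P(Controller branch fails) [AND] = 0.34 × 0.31 × 0.13 = 0.013702
P(Drive chain fails) [OR] = 1 − (1−0.36) × (1−0.013702) × (1−0.21) = 0.501328
P(Leveling path unavailable) [AND] = 0.45 × 0.501328 × 0.19 = 0.042864
P(Safety circuit inoperative) [OR] = 1 − (1−0.25) × (1−0.20) = 0.400000
P(Brake release unavailable) [OR] = 1 − (1−0.35) × (1−0.19) = 0.473500
P(Door loop unavailable) [AND] = 0.400000 × 0.473500 = 0.189400
P(Elevator stuck between floors) [OR] = 1 − (1−0.042864) × (1−0.189400) = 0.224146
Rounded to 4 decimal places: P(Elevator stuck between floors) ≈ 0.2241.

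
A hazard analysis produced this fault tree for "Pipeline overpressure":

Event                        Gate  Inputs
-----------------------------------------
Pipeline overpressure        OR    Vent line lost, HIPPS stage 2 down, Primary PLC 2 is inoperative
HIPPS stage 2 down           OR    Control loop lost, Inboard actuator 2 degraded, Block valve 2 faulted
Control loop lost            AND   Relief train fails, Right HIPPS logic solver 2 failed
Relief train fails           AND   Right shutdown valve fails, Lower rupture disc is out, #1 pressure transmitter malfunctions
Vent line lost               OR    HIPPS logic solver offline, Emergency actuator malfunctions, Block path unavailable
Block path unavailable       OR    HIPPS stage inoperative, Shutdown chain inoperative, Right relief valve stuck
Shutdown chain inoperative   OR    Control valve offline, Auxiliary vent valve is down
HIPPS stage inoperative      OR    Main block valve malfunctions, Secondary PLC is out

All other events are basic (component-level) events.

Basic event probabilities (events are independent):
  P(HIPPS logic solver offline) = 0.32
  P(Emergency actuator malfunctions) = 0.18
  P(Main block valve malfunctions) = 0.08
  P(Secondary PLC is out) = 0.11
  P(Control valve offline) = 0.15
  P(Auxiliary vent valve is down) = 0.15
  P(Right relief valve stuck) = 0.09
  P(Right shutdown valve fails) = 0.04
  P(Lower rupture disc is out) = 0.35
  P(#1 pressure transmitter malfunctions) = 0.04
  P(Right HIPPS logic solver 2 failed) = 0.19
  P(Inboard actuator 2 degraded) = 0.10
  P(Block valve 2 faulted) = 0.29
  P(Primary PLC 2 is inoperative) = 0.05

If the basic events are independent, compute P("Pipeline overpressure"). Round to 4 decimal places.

P(HIPPS stage inoperative) [OR] = 1 − (1−0.08) × (1−0.11) = 0.181200
P(Shutdown chain inoperative) [OR] = 1 − (1−0.15) × (1−0.15) = 0.277500
P(Block path unavailable) [OR] = 1 − (1−0.181200) × (1−0.277500) × (1−0.09) = 0.461659
P(Vent line lost) [OR] = 1 − (1−0.32) × (1−0.18) × (1−0.461659) = 0.699821
P(Relief train fails) [AND] = 0.04 × 0.35 × 0.04 = 0.000560
P(Control loop lost) [AND] = 0.000560 × 0.19 = 0.000106
P(HIPPS stage 2 down) [OR] = 1 − (1−0.000106) × (1−0.10) × (1−0.29) = 0.361068
P(Pipeline overpressure) [OR] = 1 − (1−0.699821) × (1−0.361068) × (1−0.05) = 0.817796
Rounded to 4 decimal places: P(Pipeline overpressure) ≈ 0.8178.

0.8178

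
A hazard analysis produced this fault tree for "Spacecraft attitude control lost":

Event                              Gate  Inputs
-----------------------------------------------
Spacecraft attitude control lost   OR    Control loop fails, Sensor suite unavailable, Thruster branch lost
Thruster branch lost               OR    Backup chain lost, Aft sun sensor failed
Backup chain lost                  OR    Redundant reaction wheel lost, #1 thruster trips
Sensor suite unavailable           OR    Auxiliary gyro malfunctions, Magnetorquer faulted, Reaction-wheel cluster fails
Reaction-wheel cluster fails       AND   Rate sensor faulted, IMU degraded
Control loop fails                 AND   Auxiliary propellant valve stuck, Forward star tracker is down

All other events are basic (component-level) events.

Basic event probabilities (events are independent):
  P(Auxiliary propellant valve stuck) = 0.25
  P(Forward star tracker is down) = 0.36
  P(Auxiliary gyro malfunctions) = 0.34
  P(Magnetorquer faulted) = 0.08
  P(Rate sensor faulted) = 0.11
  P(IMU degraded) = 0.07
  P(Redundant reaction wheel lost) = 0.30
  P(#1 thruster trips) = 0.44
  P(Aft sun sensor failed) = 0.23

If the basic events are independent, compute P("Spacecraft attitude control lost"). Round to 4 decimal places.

P(Control loop fails) [AND] = 0.25 × 0.36 = 0.090000
P(Reaction-wheel cluster fails) [AND] = 0.11 × 0.07 = 0.007700
P(Sensor suite unavailable) [OR] = 1 − (1−0.34) × (1−0.08) × (1−0.007700) = 0.397475
P(Backup chain lost) [OR] = 1 − (1−0.30) × (1−0.44) = 0.608000
P(Thruster branch lost) [OR] = 1 − (1−0.608000) × (1−0.23) = 0.698160
P(Spacecraft attitude control lost) [OR] = 1 − (1−0.090000) × (1−0.397475) × (1−0.698160) = 0.834502
Rounded to 4 decimal places: P(Spacecraft attitude control lost) ≈ 0.8345.

0.8345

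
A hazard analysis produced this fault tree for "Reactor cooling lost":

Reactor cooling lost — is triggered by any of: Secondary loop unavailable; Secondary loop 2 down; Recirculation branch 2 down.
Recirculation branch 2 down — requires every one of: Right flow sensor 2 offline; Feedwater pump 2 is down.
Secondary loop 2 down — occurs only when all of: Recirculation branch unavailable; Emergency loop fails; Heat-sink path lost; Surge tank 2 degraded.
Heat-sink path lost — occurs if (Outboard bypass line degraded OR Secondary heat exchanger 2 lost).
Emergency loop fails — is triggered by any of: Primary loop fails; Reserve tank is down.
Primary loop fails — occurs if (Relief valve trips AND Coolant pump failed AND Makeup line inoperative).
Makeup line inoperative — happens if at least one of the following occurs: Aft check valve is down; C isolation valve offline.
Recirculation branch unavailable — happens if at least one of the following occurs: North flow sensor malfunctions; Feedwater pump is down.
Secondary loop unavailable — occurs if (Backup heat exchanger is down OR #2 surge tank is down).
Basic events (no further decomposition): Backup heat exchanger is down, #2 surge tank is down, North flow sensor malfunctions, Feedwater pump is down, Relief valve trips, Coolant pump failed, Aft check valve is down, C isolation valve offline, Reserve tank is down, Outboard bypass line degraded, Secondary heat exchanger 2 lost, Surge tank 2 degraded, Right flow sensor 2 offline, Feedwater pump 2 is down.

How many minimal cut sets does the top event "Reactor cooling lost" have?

Secondary loop unavailable [OR]: union of children's cut sets → 2 cut set(s).
Recirculation branch unavailable [OR]: union of children's cut sets → 2 cut set(s).
Makeup line inoperative [OR]: union of children's cut sets → 2 cut set(s).
Primary loop fails [AND]: one cut set from each child combined → 1 × 1 × 2 = 2 cut set(s).
Emergency loop fails [OR]: union of children's cut sets → 3 cut set(s).
Heat-sink path lost [OR]: union of children's cut sets → 2 cut set(s).
Secondary loop 2 down [AND]: one cut set from each child combined → 2 × 3 × 2 × 1 = 12 cut set(s).
Recirculation branch 2 down [AND]: one cut set from each child combined → 1 × 1 = 1 cut set(s).
Reactor cooling lost [OR]: union of children's cut sets → 15 cut set(s).

15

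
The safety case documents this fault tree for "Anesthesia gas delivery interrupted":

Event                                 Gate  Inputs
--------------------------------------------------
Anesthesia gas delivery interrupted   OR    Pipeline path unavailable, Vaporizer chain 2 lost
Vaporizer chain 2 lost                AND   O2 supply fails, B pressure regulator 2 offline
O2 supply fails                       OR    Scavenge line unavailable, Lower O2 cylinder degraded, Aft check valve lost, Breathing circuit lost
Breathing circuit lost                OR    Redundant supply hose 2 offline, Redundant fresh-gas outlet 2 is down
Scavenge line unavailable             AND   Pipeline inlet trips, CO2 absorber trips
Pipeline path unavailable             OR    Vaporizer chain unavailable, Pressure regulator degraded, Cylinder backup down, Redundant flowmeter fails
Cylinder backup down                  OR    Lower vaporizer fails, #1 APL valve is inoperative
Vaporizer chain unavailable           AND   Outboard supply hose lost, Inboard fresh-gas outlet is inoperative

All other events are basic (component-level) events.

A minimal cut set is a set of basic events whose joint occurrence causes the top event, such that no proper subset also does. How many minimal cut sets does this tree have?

10

Vaporizer chain unavailable [AND]: one cut set from each child combined → 1 × 1 = 1 cut set(s).
Cylinder backup down [OR]: union of children's cut sets → 2 cut set(s).
Pipeline path unavailable [OR]: union of children's cut sets → 5 cut set(s).
Scavenge line unavailable [AND]: one cut set from each child combined → 1 × 1 = 1 cut set(s).
Breathing circuit lost [OR]: union of children's cut sets → 2 cut set(s).
O2 supply fails [OR]: union of children's cut sets → 5 cut set(s).
Vaporizer chain 2 lost [AND]: one cut set from each child combined → 5 × 1 = 5 cut set(s).
Anesthesia gas delivery interrupted [OR]: union of children's cut sets → 10 cut set(s).
Minimal cut sets: {Inboard fresh-gas outlet is inoperative, Outboard supply hose lost}; {Pressure regulator degraded}; {Lower vaporizer fails}; {#1 APL valve is inoperative}; {Redundant flowmeter fails}; {B pressure regulator 2 offline, CO2 absorber trips, Pipeline inlet trips}; {B pressure regulator 2 offline, Lower O2 cylinder degraded}; {Aft check valve lost, B pressure regulator 2 offline}; {B pressure regulator 2 offline, Redundant supply hose 2 offline}; {B pressure regulator 2 offline, Redundant fresh-gas outlet 2 is down}.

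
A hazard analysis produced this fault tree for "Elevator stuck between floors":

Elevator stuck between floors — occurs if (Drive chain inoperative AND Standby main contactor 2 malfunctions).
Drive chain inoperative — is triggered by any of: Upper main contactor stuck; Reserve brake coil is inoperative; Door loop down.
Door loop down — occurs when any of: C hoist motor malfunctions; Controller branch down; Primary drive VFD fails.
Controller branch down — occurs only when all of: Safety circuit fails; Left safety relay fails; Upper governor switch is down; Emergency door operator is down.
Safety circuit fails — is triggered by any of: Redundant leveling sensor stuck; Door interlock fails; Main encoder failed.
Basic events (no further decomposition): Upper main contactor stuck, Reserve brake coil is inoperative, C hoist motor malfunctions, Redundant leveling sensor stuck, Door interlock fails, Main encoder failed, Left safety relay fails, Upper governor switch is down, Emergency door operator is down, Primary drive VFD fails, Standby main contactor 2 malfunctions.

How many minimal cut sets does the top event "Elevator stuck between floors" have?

7

Safety circuit fails [OR]: union of children's cut sets → 3 cut set(s).
Controller branch down [AND]: one cut set from each child combined → 3 × 1 × 1 × 1 = 3 cut set(s).
Door loop down [OR]: union of children's cut sets → 5 cut set(s).
Drive chain inoperative [OR]: union of children's cut sets → 7 cut set(s).
Elevator stuck between floors [AND]: one cut set from each child combined → 7 × 1 = 7 cut set(s).
Minimal cut sets: {Standby main contactor 2 malfunctions, Upper main contactor stuck}; {Reserve brake coil is inoperative, Standby main contactor 2 malfunctions}; {C hoist motor malfunctions, Standby main contactor 2 malfunctions}; {Emergency door operator is down, Left safety relay fails, Redundant leveling sensor stuck, Standby main contactor 2 malfunctions, Upper governor switch is down}; {Door interlock fails, Emergency door operator is down, Left safety relay fails, Standby main contactor 2 malfunctions, Upper governor switch is down}; {Emergency door operator is down, Left safety relay fails, Main encoder failed, Standby main contactor 2 malfunctions, Upper governor switch is down}; {Primary drive VFD fails, Standby main contactor 2 malfunctions}.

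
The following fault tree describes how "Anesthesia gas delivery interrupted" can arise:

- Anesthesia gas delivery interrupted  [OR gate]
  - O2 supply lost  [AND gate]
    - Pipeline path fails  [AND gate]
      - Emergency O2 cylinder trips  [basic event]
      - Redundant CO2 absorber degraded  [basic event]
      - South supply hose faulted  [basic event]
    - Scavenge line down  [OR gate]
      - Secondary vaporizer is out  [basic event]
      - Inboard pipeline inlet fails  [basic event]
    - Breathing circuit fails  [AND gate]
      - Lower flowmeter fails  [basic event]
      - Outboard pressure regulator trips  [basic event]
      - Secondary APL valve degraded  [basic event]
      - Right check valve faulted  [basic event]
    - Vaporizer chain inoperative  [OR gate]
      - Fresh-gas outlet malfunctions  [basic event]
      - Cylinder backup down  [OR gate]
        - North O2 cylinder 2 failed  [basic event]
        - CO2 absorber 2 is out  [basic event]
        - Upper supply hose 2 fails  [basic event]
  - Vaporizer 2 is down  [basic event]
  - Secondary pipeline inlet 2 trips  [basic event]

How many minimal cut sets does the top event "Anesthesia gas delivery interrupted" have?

10

Pipeline path fails [AND]: one cut set from each child combined → 1 × 1 × 1 = 1 cut set(s).
Scavenge line down [OR]: union of children's cut sets → 2 cut set(s).
Breathing circuit fails [AND]: one cut set from each child combined → 1 × 1 × 1 × 1 = 1 cut set(s).
Cylinder backup down [OR]: union of children's cut sets → 3 cut set(s).
Vaporizer chain inoperative [OR]: union of children's cut sets → 4 cut set(s).
O2 supply lost [AND]: one cut set from each child combined → 1 × 2 × 1 × 4 = 8 cut set(s).
Anesthesia gas delivery interrupted [OR]: union of children's cut sets → 10 cut set(s).
Minimal cut sets: {Emergency O2 cylinder trips, Fresh-gas outlet malfunctions, Lower flowmeter fails, Outboard pressure regulator trips, Redundant CO2 absorber degraded, Right check valve faulted, Secondary APL valve degraded, Secondary vaporizer is out, South supply hose faulted}; {Emergency O2 cylinder trips, Lower flowmeter fails, North O2 cylinder 2 failed, Outboard pressure regulator trips, Redundant CO2 absorber degraded, Right check valve faulted, Secondary APL valve degraded, Secondary vaporizer is out, South supply hose faulted}; {CO2 absorber 2 is out, Emergency O2 cylinder trips, Lower flowmeter fails, Outboard pressure regulator trips, Redundant CO2 absorber degraded, Right check valve faulted, Secondary APL valve degraded, Secondary vaporizer is out, South supply hose faulted}; {Emergency O2 cylinder trips, Lower flowmeter fails, Outboard pressure regulator trips, Redundant CO2 absorber degraded, Right check valve faulted, Secondary APL valve degraded, Secondary vaporizer is out, South supply hose faulted, Upper supply hose 2 fails}; {Emergency O2 cylinder trips, Fresh-gas outlet malfunctions, Inboard pipeline inlet fails, Lower flowmeter fails, Outboard pressure regulator trips, Redundant CO2 absorber degraded, Right check valve faulted, Secondary APL valve degraded, South supply hose faulted}; {Emergency O2 cylinder trips, Inboard pipeline inlet fails, Lower flowmeter fails, North O2 cylinder 2 failed, Outboard pressure regulator trips, Redundant CO2 absorber degraded, Right check valve faulted, Secondary APL valve degraded, South supply hose faulted}; {CO2 absorber 2 is out, Emergency O2 cylinder trips, Inboard pipeline inlet fails, Lower flowmeter fails, Outboard pressure regulator trips, Redundant CO2 absorber degraded, Right check valve faulted, Secondary APL valve degraded, South supply hose faulted}; {Emergency O2 cylinder trips, Inboard pipeline inlet fails, Lower flowmeter fails, Outboard pressure regulator trips, Redundant CO2 absorber degraded, Right check valve faulted, Secondary APL valve degraded, South supply hose faulted, Upper supply hose 2 fails}; {Vaporizer 2 is down}; {Secondary pipeline inlet 2 trips}.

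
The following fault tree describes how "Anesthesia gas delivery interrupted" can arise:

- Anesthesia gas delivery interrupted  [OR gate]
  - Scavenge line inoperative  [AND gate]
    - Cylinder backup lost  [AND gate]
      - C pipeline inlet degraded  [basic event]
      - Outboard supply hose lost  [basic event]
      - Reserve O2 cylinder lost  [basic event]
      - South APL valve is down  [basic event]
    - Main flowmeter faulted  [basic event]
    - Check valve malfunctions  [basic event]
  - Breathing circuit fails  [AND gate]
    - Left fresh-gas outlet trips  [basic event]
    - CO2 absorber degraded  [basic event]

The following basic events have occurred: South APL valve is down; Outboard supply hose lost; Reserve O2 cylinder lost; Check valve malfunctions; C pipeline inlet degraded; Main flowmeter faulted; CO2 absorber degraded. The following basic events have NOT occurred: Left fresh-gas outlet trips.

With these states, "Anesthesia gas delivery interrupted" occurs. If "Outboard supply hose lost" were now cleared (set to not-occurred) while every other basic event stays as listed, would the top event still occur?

No

Counterfactual: set "Outboard supply hose lost" to not occurred.
Cylinder backup lost [AND]: C pipeline inlet degraded=occurs, Outboard supply hose lost=not, Reserve O2 cylinder lost=occurs, South APL valve is down=occurs → not all inputs occur → does not occur.
Scavenge line inoperative [AND]: Cylinder backup lost=not, Main flowmeter faulted=occurs, Check valve malfunctions=occurs → not all inputs occur → does not occur.
Breathing circuit fails [AND]: Left fresh-gas outlet trips=not, CO2 absorber degraded=occurs → not all inputs occur → does not occur.
Anesthesia gas delivery interrupted [OR]: Scavenge line inoperative=not, Breathing circuit fails=not → no input occurs → does not occur.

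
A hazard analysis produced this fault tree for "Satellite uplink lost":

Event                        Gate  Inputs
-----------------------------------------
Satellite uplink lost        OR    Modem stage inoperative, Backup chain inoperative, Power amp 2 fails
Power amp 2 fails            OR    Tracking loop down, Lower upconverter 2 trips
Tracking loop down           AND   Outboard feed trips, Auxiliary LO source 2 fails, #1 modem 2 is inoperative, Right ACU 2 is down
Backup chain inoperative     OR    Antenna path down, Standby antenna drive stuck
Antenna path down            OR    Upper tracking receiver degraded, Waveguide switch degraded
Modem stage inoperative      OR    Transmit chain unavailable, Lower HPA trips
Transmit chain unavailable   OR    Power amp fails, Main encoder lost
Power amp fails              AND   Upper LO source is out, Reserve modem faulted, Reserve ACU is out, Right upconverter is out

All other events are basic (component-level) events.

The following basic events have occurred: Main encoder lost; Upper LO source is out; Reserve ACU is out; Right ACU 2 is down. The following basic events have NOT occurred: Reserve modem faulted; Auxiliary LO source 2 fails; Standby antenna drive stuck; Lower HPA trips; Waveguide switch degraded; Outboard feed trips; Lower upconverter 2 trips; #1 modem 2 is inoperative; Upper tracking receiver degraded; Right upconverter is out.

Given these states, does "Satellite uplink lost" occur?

Yes

Power amp fails [AND]: Upper LO source is out=occurs, Reserve modem faulted=not, Reserve ACU is out=occurs, Right upconverter is out=not → not all inputs occur → does not occur.
Transmit chain unavailable [OR]: Power amp fails=not, Main encoder lost=occurs → at least one input occurs → occurs.
Modem stage inoperative [OR]: Transmit chain unavailable=occurs, Lower HPA trips=not → at least one input occurs → occurs.
Antenna path down [OR]: Upper tracking receiver degraded=not, Waveguide switch degraded=not → no input occurs → does not occur.
Backup chain inoperative [OR]: Antenna path down=not, Standby antenna drive stuck=not → no input occurs → does not occur.
Tracking loop down [AND]: Outboard feed trips=not, Auxiliary LO source 2 fails=not, #1 modem 2 is inoperative=not, Right ACU 2 is down=occurs → not all inputs occur → does not occur.
Power amp 2 fails [OR]: Tracking loop down=not, Lower upconverter 2 trips=not → no input occurs → does not occur.
Satellite uplink lost [OR]: Modem stage inoperative=occurs, Backup chain inoperative=not, Power amp 2 fails=not → at least one input occurs → occurs.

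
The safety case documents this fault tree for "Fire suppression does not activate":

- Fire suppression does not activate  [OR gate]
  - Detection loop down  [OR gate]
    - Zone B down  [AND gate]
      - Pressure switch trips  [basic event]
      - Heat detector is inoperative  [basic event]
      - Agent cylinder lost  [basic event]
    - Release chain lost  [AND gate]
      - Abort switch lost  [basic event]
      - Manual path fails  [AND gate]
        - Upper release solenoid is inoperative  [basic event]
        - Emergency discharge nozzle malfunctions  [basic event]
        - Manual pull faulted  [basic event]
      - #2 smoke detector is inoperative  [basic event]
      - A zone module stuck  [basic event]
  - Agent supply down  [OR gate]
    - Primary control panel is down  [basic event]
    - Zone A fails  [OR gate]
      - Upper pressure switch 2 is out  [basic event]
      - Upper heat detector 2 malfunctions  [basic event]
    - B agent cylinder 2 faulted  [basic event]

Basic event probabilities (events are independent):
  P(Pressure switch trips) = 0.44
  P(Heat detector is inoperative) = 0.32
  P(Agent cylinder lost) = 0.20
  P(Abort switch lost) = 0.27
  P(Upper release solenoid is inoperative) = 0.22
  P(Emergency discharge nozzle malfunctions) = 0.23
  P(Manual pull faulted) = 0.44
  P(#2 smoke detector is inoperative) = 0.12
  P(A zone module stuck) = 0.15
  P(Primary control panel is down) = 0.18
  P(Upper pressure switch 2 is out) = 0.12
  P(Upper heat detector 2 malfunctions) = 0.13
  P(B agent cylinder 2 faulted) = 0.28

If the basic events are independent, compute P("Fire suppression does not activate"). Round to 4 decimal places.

P(Zone B down) [AND] = 0.44 × 0.32 × 0.20 = 0.028160
P(Manual path fails) [AND] = 0.22 × 0.23 × 0.44 = 0.022264
P(Release chain lost) [AND] = 0.27 × 0.022264 × 0.12 × 0.15 = 0.000108
P(Detection loop down) [OR] = 1 − (1−0.028160) × (1−0.000108) = 0.028265
P(Zone A fails) [OR] = 1 − (1−0.12) × (1−0.13) = 0.234400
P(Agent supply down) [OR] = 1 − (1−0.18) × (1−0.234400) × (1−0.28) = 0.547990
P(Fire suppression does not activate) [OR] = 1 − (1−0.028265) × (1−0.547990) = 0.560766
Rounded to 4 decimal places: P(Fire suppression does not activate) ≈ 0.5608.

0.5608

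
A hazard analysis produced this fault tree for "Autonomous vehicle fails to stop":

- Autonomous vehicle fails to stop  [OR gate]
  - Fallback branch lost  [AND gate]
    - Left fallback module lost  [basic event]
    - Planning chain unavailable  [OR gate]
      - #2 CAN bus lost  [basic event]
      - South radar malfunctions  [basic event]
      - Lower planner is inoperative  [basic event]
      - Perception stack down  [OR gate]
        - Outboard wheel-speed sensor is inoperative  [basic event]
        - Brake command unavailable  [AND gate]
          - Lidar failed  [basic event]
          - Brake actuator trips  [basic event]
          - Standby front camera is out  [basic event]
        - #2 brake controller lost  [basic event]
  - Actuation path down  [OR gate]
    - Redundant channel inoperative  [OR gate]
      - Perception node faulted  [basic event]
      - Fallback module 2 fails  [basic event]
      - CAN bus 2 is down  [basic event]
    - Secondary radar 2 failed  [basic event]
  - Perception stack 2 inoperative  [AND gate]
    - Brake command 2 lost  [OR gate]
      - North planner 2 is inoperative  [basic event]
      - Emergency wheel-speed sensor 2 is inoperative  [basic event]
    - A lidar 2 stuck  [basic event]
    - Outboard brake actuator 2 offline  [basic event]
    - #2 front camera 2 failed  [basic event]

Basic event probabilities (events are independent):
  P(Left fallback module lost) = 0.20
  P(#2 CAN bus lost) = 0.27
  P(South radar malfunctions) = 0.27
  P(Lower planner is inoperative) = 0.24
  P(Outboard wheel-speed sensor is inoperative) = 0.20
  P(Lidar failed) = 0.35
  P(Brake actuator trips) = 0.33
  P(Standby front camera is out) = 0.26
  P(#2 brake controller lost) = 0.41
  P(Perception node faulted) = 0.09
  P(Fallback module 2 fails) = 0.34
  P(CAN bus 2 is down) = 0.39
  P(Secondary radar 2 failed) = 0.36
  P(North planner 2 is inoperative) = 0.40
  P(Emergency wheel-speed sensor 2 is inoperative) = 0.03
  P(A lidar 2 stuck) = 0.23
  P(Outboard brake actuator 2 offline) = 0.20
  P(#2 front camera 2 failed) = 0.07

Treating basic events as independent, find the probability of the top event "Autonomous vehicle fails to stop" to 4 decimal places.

P(Brake command unavailable) [AND] = 0.35 × 0.33 × 0.26 = 0.030030
P(Perception stack down) [OR] = 1 − (1−0.20) × (1−0.030030) × (1−0.41) = 0.542174
P(Planning chain unavailable) [OR] = 1 − (1−0.27) × (1−0.27) × (1−0.24) × (1−0.542174) = 0.814579
P(Fallback branch lost) [AND] = 0.20 × 0.814579 = 0.162916
P(Redundant channel inoperative) [OR] = 1 − (1−0.09) × (1−0.34) × (1−0.39) = 0.633634
P(Actuation path down) [OR] = 1 − (1−0.633634) × (1−0.36) = 0.765526
P(Brake command 2 lost) [OR] = 1 − (1−0.40) × (1−0.03) = 0.418000
P(Perception stack 2 inoperative) [AND] = 0.418000 × 0.23 × 0.20 × 0.07 = 0.001346
P(Autonomous vehicle fails to stop) [OR] = 1 − (1−0.162916) × (1−0.765526) × (1−0.001346) = 0.803990
Rounded to 4 decimal places: P(Autonomous vehicle fails to stop) ≈ 0.8040.

0.8040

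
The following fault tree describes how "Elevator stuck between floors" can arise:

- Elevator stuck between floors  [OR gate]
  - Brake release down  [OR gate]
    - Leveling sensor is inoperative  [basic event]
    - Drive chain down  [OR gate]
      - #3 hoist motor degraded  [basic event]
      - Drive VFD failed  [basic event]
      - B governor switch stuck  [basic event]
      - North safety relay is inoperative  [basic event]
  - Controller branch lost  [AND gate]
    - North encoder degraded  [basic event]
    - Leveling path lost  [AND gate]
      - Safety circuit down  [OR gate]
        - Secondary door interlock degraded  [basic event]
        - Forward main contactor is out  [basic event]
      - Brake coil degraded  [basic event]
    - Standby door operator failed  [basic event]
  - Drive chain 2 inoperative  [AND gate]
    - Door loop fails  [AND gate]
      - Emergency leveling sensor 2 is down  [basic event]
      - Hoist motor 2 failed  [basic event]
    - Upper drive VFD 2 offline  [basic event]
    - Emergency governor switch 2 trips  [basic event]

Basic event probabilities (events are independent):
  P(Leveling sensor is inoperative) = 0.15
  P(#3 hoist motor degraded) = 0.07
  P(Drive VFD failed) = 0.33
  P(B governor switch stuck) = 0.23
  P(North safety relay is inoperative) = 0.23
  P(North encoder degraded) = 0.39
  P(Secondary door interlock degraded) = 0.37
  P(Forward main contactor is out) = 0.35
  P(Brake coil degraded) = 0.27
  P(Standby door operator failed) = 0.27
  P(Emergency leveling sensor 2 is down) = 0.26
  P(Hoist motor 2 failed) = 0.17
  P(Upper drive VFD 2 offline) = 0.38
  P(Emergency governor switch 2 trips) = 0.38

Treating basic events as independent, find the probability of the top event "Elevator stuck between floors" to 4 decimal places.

P(Drive chain down) [OR] = 1 − (1−0.07) × (1−0.33) × (1−0.23) × (1−0.23) = 0.630564
P(Brake release down) [OR] = 1 − (1−0.15) × (1−0.630564) = 0.685979
P(Safety circuit down) [OR] = 1 − (1−0.37) × (1−0.35) = 0.590500
P(Leveling path lost) [AND] = 0.590500 × 0.27 = 0.159435
P(Controller branch lost) [AND] = 0.39 × 0.159435 × 0.27 = 0.016789
P(Door loop fails) [AND] = 0.26 × 0.17 = 0.044200
P(Drive chain 2 inoperative) [AND] = 0.044200 × 0.38 × 0.38 = 0.006382
P(Elevator stuck between floors) [OR] = 1 − (1−0.685979) × (1−0.016789) × (1−0.006382) = 0.693222
Rounded to 4 decimal places: P(Elevator stuck between floors) ≈ 0.6932.

0.6932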